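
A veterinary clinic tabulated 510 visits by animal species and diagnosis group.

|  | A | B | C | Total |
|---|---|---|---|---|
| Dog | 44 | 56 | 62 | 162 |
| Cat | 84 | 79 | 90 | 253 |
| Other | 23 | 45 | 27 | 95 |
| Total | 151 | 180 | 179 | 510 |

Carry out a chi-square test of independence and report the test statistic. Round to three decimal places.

Grand total N = 510.
Expected counts (row total × column total / N):
  Dog, A: 162×151/510 = 47.9647
  Dog, B: 162×180/510 = 57.1765
  Dog, C: 162×179/510 = 56.8588
  Cat, A: 253×151/510 = 74.9078
  Cat, B: 253×180/510 = 89.2941
  Cat, C: 253×179/510 = 88.7980
  Other, A: 95×151/510 = 28.1275
  Other, B: 95×180/510 = 33.5294
  Other, C: 95×179/510 = 33.3431
Contributions (O − E)²/E:
  (44 − 47.9647)²/47.9647 = 0.3277
  (56 − 57.1765)²/57.1765 = 0.0242
  (62 − 56.8588)²/56.8588 = 0.4649
  (84 − 74.9078)²/74.9078 = 1.1036
  (79 − 89.2941)²/89.2941 = 1.1867
  (90 − 88.7980)²/88.7980 = 0.0163
  (23 − 28.1275)²/28.1275 = 0.9347
  (45 − 33.5294)²/33.5294 = 3.9242
  (27 − 33.3431)²/33.3431 = 1.2067
χ² = 0.3277 + 0.0242 + 0.4649 + 1.1036 + 1.1867 + 0.0163 + 0.9347 + 3.9242 + 1.2067 = 9.189

9.189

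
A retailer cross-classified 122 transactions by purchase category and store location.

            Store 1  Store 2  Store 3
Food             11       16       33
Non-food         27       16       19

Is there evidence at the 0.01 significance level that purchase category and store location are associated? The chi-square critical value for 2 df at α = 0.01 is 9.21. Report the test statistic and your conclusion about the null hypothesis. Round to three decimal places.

Row totals: 60, 62. Column totals: 38, 32, 52. Grand total N = 122.
Expected counts (row total × column total / N):
  Food, Store 1: 60×38/122 = 18.6885
  Food, Store 2: 60×32/122 = 15.7377
  Food, Store 3: 60×52/122 = 25.5738
  Non-food, Store 1: 62×38/122 = 19.3115
  Non-food, Store 2: 62×32/122 = 16.2623
  Non-food, Store 3: 62×52/122 = 26.4262
Contributions (O − E)²/E:
  (11 − 18.6885)²/18.6885 = 3.1631
  (16 − 15.7377)²/15.7377 = 0.0044
  (33 − 25.5738)²/25.5738 = 2.1564
  (27 − 19.3115)²/19.3115 = 3.0610
  (16 − 16.2623)²/16.2623 = 0.0042
  (19 − 26.4262)²/26.4262 = 2.0869
χ² = 3.1631 + 0.0044 + 2.1564 + 3.0610 + 0.0042 + 2.0869 = 10.476
df = (2−1)(3−1) = 2. Since 10.476 > 9.21, reject the null hypothesis of independence at α = 0.01.

10.476; reject H₀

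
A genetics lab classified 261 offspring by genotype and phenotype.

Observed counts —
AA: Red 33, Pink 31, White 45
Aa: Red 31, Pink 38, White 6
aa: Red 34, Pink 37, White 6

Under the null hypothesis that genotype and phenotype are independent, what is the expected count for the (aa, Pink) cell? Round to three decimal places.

Row total (aa) = 77; column total (Pink) = 106; grand total N = 261.
Expected count = (row total × column total) / N = 77 × 106 / 261 = 31.272.

31.272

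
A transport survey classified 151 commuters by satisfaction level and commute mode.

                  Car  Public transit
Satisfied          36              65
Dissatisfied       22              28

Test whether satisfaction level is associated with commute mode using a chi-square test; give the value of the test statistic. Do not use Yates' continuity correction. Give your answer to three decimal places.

Row totals: 101, 50. Column totals: 58, 93. Grand total N = 151.
Expected counts (row total × column total / N):
  Satisfied, Car: 101×58/151 = 38.7947
  Satisfied, Public transit: 101×93/151 = 62.2053
  Dissatisfied, Car: 50×58/151 = 19.2053
  Dissatisfied, Public transit: 50×93/151 = 30.7947
Contributions (O − E)²/E:
  (36 − 38.7947)²/38.7947 = 0.2013
  (65 − 62.2053)²/62.2053 = 0.1256
  (22 − 19.2053)²/19.2053 = 0.4067
  (28 − 30.7947)²/30.7947 = 0.2536
χ² = 0.2013 + 0.1256 + 0.4067 + 0.2536 = 0.987

0.987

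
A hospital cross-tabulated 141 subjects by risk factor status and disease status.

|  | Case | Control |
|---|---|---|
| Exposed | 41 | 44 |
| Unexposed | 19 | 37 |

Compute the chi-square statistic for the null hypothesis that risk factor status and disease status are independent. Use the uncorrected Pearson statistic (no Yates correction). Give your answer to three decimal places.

Row totals: 85, 56. Column totals: 60, 81. Grand total N = 141.
Expected counts (row total × column total / N):
  Exposed, Case: 85×60/141 = 36.1702
  Exposed, Control: 85×81/141 = 48.8298
  Unexposed, Case: 56×60/141 = 23.8298
  Unexposed, Control: 56×81/141 = 32.1702
Contributions (O − E)²/E:
  (41 − 36.1702)²/36.1702 = 0.6449
  (44 − 48.8298)²/48.8298 = 0.4777
  (19 − 23.8298)²/23.8298 = 0.9789
  (37 − 32.1702)²/32.1702 = 0.7251
χ² = 0.6449 + 0.4777 + 0.9789 + 0.7251 = 2.827

2.827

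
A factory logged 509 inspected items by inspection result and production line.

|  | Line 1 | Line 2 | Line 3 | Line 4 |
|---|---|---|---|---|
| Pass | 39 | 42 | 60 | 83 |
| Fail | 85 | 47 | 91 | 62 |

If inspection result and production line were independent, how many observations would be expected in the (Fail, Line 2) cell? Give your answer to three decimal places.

Row total (Fail) = 285; column total (Line 2) = 89; grand total N = 509.
Expected count = (row total × column total) / N = 285 × 89 / 509 = 49.833.

49.833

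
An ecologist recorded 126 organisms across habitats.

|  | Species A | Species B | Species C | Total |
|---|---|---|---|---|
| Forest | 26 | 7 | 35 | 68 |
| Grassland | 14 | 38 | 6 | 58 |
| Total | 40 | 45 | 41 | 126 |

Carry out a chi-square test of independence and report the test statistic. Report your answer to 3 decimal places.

Grand total N = 126.
Expected counts (row total × column total / N):
  Forest, Species A: 68×40/126 = 21.58730
  Forest, Species B: 68×45/126 = 24.28571
  Forest, Species C: 68×41/126 = 22.12698
  Grassland, Species A: 58×40/126 = 18.41270
  Grassland, Species B: 58×45/126 = 20.71429
  Grassland, Species C: 58×41/126 = 18.87302
Contributions (O − E)²/E:
  (26 − 21.58730)²/21.58730 = 0.9020
  (7 − 24.28571)²/24.28571 = 12.3034
  (35 − 22.12698)²/22.12698 = 7.4893
  (14 − 18.41270)²/18.41270 = 1.0575
  (38 − 20.71429)²/20.71429 = 14.4246
  (6 − 18.87302)²/18.87302 = 8.7805
χ² = 0.9020 + 12.3034 + 7.4893 + 1.0575 + 14.4246 + 8.7805 = 44.957

44.957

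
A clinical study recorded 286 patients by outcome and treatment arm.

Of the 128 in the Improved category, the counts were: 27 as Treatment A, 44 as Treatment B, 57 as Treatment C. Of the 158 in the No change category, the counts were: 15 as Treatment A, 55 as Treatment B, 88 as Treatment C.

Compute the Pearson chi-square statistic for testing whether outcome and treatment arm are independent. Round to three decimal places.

Row totals: 128, 158. Column totals: 42, 99, 145. Grand total N = 286.
Expected counts (row total × column total / N):
  Improved, Treatment A: 128×42/286 = 18.7972
  Improved, Treatment B: 128×99/286 = 44.3077
  Improved, Treatment C: 128×145/286 = 64.8951
  No change, Treatment A: 158×42/286 = 23.2028
  No change, Treatment B: 158×99/286 = 54.6923
  No change, Treatment C: 158×145/286 = 80.1049
Contributions (O − E)²/E:
  (27 − 18.7972)²/18.7972 = 3.5796
  (44 − 44.3077)²/44.3077 = 0.0021
  (57 − 64.8951)²/64.8951 = 0.9605
  (15 − 23.2028)²/23.2028 = 2.8999
  (55 − 54.6923)²/54.6923 = 0.0017
  (88 − 80.1049)²/80.1049 = 0.7781
χ² = 3.5796 + 0.0021 + 0.9605 + 2.8999 + 0.0017 + 0.7781 = 8.222

8.222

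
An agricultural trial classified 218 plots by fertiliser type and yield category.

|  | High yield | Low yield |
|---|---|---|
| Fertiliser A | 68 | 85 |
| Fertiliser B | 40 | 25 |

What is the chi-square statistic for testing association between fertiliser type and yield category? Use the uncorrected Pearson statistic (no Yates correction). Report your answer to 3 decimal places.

Row totals: 153, 65. Column totals: 108, 110. Grand total N = 218.
Expected counts (row total × column total / N):
  Fertiliser A, High yield: 153×108/218 = 75.7982
  Fertiliser A, Low yield: 153×110/218 = 77.2018
  Fertiliser B, High yield: 65×108/218 = 32.2018
  Fertiliser B, Low yield: 65×110/218 = 32.7982
Contributions (O − E)²/E:
  (68 − 75.7982)²/75.7982 = 0.8023
  (85 − 77.2018)²/77.2018 = 0.7877
  (40 − 32.2018)²/32.2018 = 1.8885
  (25 − 32.7982)²/32.7982 = 1.8541
χ² = 0.8023 + 0.7877 + 1.8885 + 1.8541 = 5.333

5.333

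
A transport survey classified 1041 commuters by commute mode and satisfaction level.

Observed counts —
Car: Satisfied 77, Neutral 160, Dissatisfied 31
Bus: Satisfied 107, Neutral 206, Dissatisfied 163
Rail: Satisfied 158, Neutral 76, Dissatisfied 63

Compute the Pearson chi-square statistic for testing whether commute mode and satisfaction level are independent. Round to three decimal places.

Row totals: 268, 476, 297. Column totals: 342, 442, 257. Grand total N = 1041.
Expected counts (row total × column total / N):
  Car, Satisfied: 268×342/1041 = 88.0461
  Car, Neutral: 268×442/1041 = 113.7906
  Car, Dissatisfied: 268×257/1041 = 66.1633
  Bus, Satisfied: 476×342/1041 = 156.3804
  Bus, Neutral: 476×442/1041 = 202.1057
  Bus, Dissatisfied: 476×257/1041 = 117.5139
  Rail, Satisfied: 297×342/1041 = 97.5735
  Rail, Neutral: 297×442/1041 = 126.1037
  Rail, Dissatisfied: 297×257/1041 = 73.3228
Contributions (O − E)²/E:
  (77 − 88.0461)²/88.0461 = 1.3858
  (160 − 113.7906)²/113.7906 = 18.7652
  (31 − 66.1633)²/66.1633 = 18.6880
  (107 − 156.3804)²/156.3804 = 15.5929
  (206 − 202.1057)²/202.1057 = 0.0750
  (163 − 117.5139)²/117.5139 = 17.6063
  (158 − 97.5735)²/97.5735 = 37.4217
  (76 − 126.1037)²/126.1037 = 19.9073
  (63 − 73.3228)²/73.3228 = 1.4533
χ² = 1.3858 + 18.7652 + 18.6880 + 15.5929 + 0.0750 + 17.6063 + 37.4217 + 19.9073 + 1.4533 = 130.896

130.896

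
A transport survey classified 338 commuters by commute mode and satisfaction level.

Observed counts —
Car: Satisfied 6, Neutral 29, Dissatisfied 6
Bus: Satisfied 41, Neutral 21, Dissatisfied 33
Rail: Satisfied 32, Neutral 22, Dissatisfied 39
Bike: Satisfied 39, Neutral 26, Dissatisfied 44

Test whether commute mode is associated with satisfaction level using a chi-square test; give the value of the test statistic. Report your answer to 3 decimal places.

41.516

Row totals: 41, 95, 93, 109. Column totals: 118, 98, 122. Grand total N = 338.
Expected counts (row total × column total / N):
  Car, Satisfied: 41×118/338 = 14.3136
  Car, Neutral: 41×98/338 = 11.8876
  Car, Dissatisfied: 41×122/338 = 14.7988
  Bus, Satisfied: 95×118/338 = 33.1657
  Bus, Neutral: 95×98/338 = 27.5444
  Bus, Dissatisfied: 95×122/338 = 34.2899
  Rail, Satisfied: 93×118/338 = 32.4675
  Rail, Neutral: 93×98/338 = 26.9645
  Rail, Dissatisfied: 93×122/338 = 33.5680
  Bike, Satisfied: 109×118/338 = 38.0533
  Bike, Neutral: 109×98/338 = 31.6036
  Bike, Dissatisfied: 109×122/338 = 39.3432
Contributions (O − E)²/E:
  (6 − 14.3136)²/14.3136 = 4.8287
  (29 − 11.8876)²/11.8876 = 24.6336
  (6 − 14.7988)²/14.7988 = 5.2314
  (41 − 33.1657)²/33.1657 = 1.8506
  (21 − 27.5444)²/27.5444 = 1.5549
  (33 − 34.2899)²/34.2899 = 0.0485
  (32 − 32.4675)²/32.4675 = 0.0067
  (22 − 26.9645)²/26.9645 = 0.9140
  (39 − 33.5680)²/33.5680 = 0.8790
  (39 − 38.0533)²/38.0533 = 0.0236
  (26 − 31.6036)²/31.6036 = 0.9936
  (44 − 39.3432)²/39.3432 = 0.5512
χ² = 4.8287 + 24.6336 + 5.2314 + 1.8506 + 1.5549 + 0.0485 + 0.0067 + 0.9140 + 0.8790 + 0.0236 + 0.9936 + 0.5512 = 41.516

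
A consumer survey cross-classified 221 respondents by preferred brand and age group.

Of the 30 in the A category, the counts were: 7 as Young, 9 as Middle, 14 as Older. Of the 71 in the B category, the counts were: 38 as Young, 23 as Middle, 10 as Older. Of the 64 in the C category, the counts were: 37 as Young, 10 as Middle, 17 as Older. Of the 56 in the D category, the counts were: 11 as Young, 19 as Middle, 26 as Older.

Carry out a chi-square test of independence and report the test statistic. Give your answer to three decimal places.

33.878

Row totals: 30, 71, 64, 56. Column totals: 93, 61, 67. Grand total N = 221.
Expected counts (row total × column total / N):
  A, Young: 30×93/221 = 12.6244
  A, Middle: 30×61/221 = 8.2805
  A, Older: 30×67/221 = 9.0950
  B, Young: 71×93/221 = 29.8778
  B, Middle: 71×61/221 = 19.5973
  B, Older: 71×67/221 = 21.5249
  C, Young: 64×93/221 = 26.9321
  C, Middle: 64×61/221 = 17.6652
  C, Older: 64×67/221 = 19.4027
  D, Young: 56×93/221 = 23.5656
  D, Middle: 56×61/221 = 15.4570
  D, Older: 56×67/221 = 16.9774
Contributions (O − E)²/E:
  (7 − 12.6244)²/12.6244 = 2.5058
  (9 − 8.2805)²/8.2805 = 0.0625
  (14 − 9.0950)²/9.0950 = 2.6453
  (38 − 29.8778)²/29.8778 = 2.2080
  (23 − 19.5973)²/19.5973 = 0.5908
  (10 − 21.5249)²/21.5249 = 6.1707
  (37 − 26.9321)²/26.9321 = 3.7636
  (10 − 17.6652)²/17.6652 = 3.3260
  (17 − 19.4027)²/19.4027 = 0.2975
  (11 − 23.5656)²/23.5656 = 6.7002
  (19 − 15.4570)²/15.4570 = 0.8121
  (26 − 16.9774)²/16.9774 = 4.7950
χ² = 2.5058 + 0.0625 + 2.6453 + 2.2080 + 0.5908 + 6.1707 + 3.7636 + 3.3260 + 0.2975 + 6.7002 + 0.8121 + 4.7950 = 33.878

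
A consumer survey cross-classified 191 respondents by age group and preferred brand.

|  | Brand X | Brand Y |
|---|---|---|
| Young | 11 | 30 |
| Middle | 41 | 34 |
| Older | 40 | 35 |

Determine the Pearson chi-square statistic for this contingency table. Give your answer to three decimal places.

9.548

Row totals: 41, 75, 75. Column totals: 92, 99. Grand total N = 191.
Expected counts (row total × column total / N):
  Young, Brand X: 41×92/191 = 19.74869
  Young, Brand Y: 41×99/191 = 21.25131
  Middle, Brand X: 75×92/191 = 36.12565
  Middle, Brand Y: 75×99/191 = 38.87435
  Older, Brand X: 75×92/191 = 36.12565
  Older, Brand Y: 75×99/191 = 38.87435
Contributions (O − E)²/E:
  (11 − 19.74869)²/19.74869 = 3.8757
  (30 − 21.25131)²/21.25131 = 3.6016
  (41 − 36.12565)²/36.12565 = 0.6577
  (34 − 38.87435)²/38.87435 = 0.6112
  (40 − 36.12565)²/36.12565 = 0.4155
  (35 − 38.87435)²/38.87435 = 0.3861
χ² = 3.8757 + 3.6016 + 0.6577 + 0.6112 + 0.4155 + 0.3861 = 9.548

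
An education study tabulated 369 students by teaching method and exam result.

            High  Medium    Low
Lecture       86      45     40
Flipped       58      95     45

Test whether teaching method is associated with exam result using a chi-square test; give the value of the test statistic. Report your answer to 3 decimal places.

Row totals: 171, 198. Column totals: 144, 140, 85. Grand total N = 369.
Expected counts (row total × column total / N):
  Lecture, High: 171×144/369 = 66.7317
  Lecture, Medium: 171×140/369 = 64.8780
  Lecture, Low: 171×85/369 = 39.3902
  Flipped, High: 198×144/369 = 77.2683
  Flipped, Medium: 198×140/369 = 75.1220
  Flipped, Low: 198×85/369 = 45.6098
Contributions (O − E)²/E:
  (86 − 66.7317)²/66.7317 = 5.5636
  (45 − 64.8780)²/64.8780 = 6.0904
  (40 − 39.3902)²/39.3902 = 0.0094
  (58 − 77.2683)²/77.2683 = 4.8049
  (95 − 75.1220)²/75.1220 = 5.2599
  (45 − 45.6098)²/45.6098 = 0.0082
χ² = 5.5636 + 6.0904 + 0.0094 + 4.8049 + 5.2599 + 0.0082 = 21.736

21.736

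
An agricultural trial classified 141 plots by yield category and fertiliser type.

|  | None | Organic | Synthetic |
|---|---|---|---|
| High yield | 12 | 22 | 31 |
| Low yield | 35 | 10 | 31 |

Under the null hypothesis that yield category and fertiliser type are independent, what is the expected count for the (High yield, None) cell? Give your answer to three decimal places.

21.667

Row total (High yield) = 65; column total (None) = 47; grand total N = 141.
Expected count = (row total × column total) / N = 65 × 47 / 141 = 21.667.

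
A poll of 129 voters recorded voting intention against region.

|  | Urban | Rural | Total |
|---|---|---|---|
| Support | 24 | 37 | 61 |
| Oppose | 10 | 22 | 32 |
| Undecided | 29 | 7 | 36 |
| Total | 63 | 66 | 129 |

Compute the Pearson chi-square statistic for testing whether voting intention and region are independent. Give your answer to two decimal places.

20.66

Grand total N = 129.
Expected counts (row total × column total / N):
  Support, Urban: 61×63/129 = 29.791
  Support, Rural: 61×66/129 = 31.209
  Oppose, Urban: 32×63/129 = 15.628
  Oppose, Rural: 32×66/129 = 16.372
  Undecided, Urban: 36×63/129 = 17.581
  Undecided, Rural: 36×66/129 = 18.419
Contributions (O − E)²/E:
  (24 − 29.791)²/29.791 = 1.1257
  (37 − 31.209)²/31.209 = 1.0746
  (10 − 15.628)²/15.628 = 2.0268
  (22 − 16.372)²/16.372 = 1.9347
  (29 − 17.581)²/17.581 = 7.4167
  (7 − 18.419)²/18.419 = 7.0793
χ² = 1.1257 + 1.0746 + 2.0268 + 1.9347 + 7.4167 + 7.0793 = 20.66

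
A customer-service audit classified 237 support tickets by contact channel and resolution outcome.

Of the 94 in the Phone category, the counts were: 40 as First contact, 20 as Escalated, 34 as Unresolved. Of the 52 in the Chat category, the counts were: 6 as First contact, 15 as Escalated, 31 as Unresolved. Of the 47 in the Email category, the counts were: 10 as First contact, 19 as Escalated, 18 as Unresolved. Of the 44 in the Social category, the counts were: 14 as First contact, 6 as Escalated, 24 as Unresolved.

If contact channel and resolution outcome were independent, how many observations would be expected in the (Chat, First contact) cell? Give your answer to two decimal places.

15.36

Row total (Chat) = 52; column total (First contact) = 70; grand total N = 237.
Expected count = (row total × column total) / N = 52 × 70 / 237 = 15.36.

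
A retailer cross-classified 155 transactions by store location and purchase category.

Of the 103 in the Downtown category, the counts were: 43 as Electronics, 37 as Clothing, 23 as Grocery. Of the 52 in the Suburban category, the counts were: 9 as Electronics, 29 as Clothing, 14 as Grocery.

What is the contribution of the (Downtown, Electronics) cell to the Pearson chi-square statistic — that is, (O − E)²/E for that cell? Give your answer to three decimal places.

2.064

Row total (Downtown) = 103; column total (Electronics) = 52; N = 155.
Expected count E = 103 × 52 / 155 = 34.5548.
Contribution = (O − E)²/E = (43 − 34.5548)² / 34.5548 = 2.064.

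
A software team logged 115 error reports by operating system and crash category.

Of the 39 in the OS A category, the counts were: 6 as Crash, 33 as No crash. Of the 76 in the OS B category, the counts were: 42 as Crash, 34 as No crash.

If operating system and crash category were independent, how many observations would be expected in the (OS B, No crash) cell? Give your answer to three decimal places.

44.278

Row total (OS B) = 76; column total (No crash) = 67; grand total N = 115.
Expected count = (row total × column total) / N = 76 × 67 / 115 = 44.278.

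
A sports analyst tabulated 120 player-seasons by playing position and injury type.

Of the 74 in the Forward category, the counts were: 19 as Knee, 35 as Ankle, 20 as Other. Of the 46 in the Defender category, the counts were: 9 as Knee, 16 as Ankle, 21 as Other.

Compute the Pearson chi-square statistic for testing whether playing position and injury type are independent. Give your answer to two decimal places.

4.38

Row totals: 74, 46. Column totals: 28, 51, 41. Grand total N = 120.
Expected counts (row total × column total / N):
  Forward, Knee: 74×28/120 = 17.267
  Forward, Ankle: 74×51/120 = 31.450
  Forward, Other: 74×41/120 = 25.283
  Defender, Knee: 46×28/120 = 10.733
  Defender, Ankle: 46×51/120 = 19.550
  Defender, Other: 46×41/120 = 15.717
Contributions (O − E)²/E:
  (19 − 17.267)²/17.267 = 0.1739
  (35 − 31.450)²/31.450 = 0.4007
  (20 − 25.283)²/25.283 = 1.1039
  (9 − 10.733)²/10.733 = 0.2798
  (16 − 19.550)²/19.550 = 0.6446
  (21 − 15.717)²/15.717 = 1.7758
χ² = 0.1739 + 0.4007 + 1.1039 + 0.2798 + 0.6446 + 1.7758 = 4.38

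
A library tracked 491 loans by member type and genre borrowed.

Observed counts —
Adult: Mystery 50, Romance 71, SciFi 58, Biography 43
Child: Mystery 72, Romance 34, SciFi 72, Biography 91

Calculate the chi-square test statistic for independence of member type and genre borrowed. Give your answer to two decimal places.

Row totals: 222, 269. Column totals: 122, 105, 130, 134. Grand total N = 491.
Expected counts (row total × column total / N):
  Adult, Mystery: 222×122/491 = 55.1609
  Adult, Romance: 222×105/491 = 47.4745
  Adult, SciFi: 222×130/491 = 58.7780
  Adult, Biography: 222×134/491 = 60.5866
  Child, Mystery: 269×122/491 = 66.8391
  Child, Romance: 269×105/491 = 57.5255
  Child, SciFi: 269×130/491 = 71.2220
  Child, Biography: 269×134/491 = 73.4134
Contributions (O − E)²/E:
  (50 − 55.1609)²/55.1609 = 0.4829
  (71 − 47.4745)²/47.4745 = 11.6578
  (58 − 58.7780)²/58.7780 = 0.0103
  (43 − 60.5866)²/60.5866 = 5.1049
  (72 − 66.8391)²/66.8391 = 0.3985
  (34 − 57.5255)²/57.5255 = 9.6209
  (72 − 71.2220)²/71.2220 = 0.0085
  (91 − 73.4134)²/73.4134 = 4.2130
χ² = 0.4829 + 11.6578 + 0.0103 + 5.1049 + 0.3985 + 9.6209 + 0.0085 + 4.2130 = 31.50

31.50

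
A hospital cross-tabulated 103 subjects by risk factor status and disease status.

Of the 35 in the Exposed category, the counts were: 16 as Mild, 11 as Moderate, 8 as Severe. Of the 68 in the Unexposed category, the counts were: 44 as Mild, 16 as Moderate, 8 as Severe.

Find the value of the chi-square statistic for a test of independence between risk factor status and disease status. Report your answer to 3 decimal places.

3.811

Row totals: 35, 68. Column totals: 60, 27, 16. Grand total N = 103.
Expected counts (row total × column total / N):
  Exposed, Mild: 35×60/103 = 20.3883
  Exposed, Moderate: 35×27/103 = 9.1748
  Exposed, Severe: 35×16/103 = 5.4369
  Unexposed, Mild: 68×60/103 = 39.6117
  Unexposed, Moderate: 68×27/103 = 17.8252
  Unexposed, Severe: 68×16/103 = 10.5631
Contributions (O − E)²/E:
  (16 − 20.3883)²/20.3883 = 0.9445
  (11 − 9.1748)²/9.1748 = 0.3631
  (8 − 5.4369)²/5.4369 = 1.2083
  (44 − 39.6117)²/39.6117 = 0.4861
  (16 − 17.8252)²/17.8252 = 0.1869
  (8 − 10.5631)²/10.5631 = 0.6219
χ² = 0.9445 + 0.3631 + 1.2083 + 0.4861 + 0.1869 + 0.6219 = 3.811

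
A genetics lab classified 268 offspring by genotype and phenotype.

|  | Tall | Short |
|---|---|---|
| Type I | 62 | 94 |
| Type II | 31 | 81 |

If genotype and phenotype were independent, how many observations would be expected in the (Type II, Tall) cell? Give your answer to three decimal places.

Row total (Type II) = 112; column total (Tall) = 93; grand total N = 268.
Expected count = (row total × column total) / N = 112 × 93 / 268 = 38.866.

38.866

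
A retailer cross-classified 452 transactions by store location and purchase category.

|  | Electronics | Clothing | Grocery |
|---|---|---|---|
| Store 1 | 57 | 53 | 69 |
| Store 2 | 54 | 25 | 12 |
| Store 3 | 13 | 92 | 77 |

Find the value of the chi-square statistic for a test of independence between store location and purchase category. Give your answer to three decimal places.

Row totals: 179, 91, 182. Column totals: 124, 170, 158. Grand total N = 452.
Expected counts (row total × column total / N):
  Store 1, Electronics: 179×124/452 = 49.1062
  Store 1, Clothing: 179×170/452 = 67.3230
  Store 1, Grocery: 179×158/452 = 62.5708
  Store 2, Electronics: 91×124/452 = 24.9646
  Store 2, Clothing: 91×170/452 = 34.2257
  Store 2, Grocery: 91×158/452 = 31.8097
  Store 3, Electronics: 182×124/452 = 49.9292
  Store 3, Clothing: 182×170/452 = 68.4513
  Store 3, Grocery: 182×158/452 = 63.6195
Contributions (O − E)²/E:
  (57 − 49.1062)²/49.1062 = 1.2689
  (53 − 67.3230)²/67.3230 = 3.0472
  (69 − 62.5708)²/62.5708 = 0.6606
  (54 − 24.9646)²/24.9646 = 33.7700
  (25 − 34.2257)²/34.2257 = 2.4868
  (12 − 31.8097)²/31.8097 = 12.3366
  (13 − 49.9292)²/49.9292 = 27.3140
  (92 − 68.4513)²/68.4513 = 8.1013
  (77 − 63.6195)²/63.6195 = 2.8142
χ² = 1.2689 + 3.0472 + 0.6606 + 33.7700 + 2.4868 + 12.3366 + 27.3140 + 8.1013 + 2.8142 = 91.800

91.800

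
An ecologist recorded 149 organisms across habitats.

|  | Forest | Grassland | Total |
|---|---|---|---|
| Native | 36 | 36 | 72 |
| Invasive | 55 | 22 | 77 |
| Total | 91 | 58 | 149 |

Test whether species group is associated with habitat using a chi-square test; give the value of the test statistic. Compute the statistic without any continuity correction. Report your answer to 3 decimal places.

7.187

Grand total N = 149.
Expected counts (row total × column total / N):
  Native, Forest: 72×91/149 = 43.9732
  Native, Grassland: 72×58/149 = 28.0268
  Invasive, Forest: 77×91/149 = 47.0268
  Invasive, Grassland: 77×58/149 = 29.9732
Contributions (O − E)²/E:
  (36 − 43.9732)²/43.9732 = 1.4457
  (36 − 28.0268)²/28.0268 = 2.2683
  (55 − 47.0268)²/47.0268 = 1.3518
  (22 − 29.9732)²/29.9732 = 2.1210
χ² = 1.4457 + 2.2683 + 1.3518 + 2.1210 = 7.187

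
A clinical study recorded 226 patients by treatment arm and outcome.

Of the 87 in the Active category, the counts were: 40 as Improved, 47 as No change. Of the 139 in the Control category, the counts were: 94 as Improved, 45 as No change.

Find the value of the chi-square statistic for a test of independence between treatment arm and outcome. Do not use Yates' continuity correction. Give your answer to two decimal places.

10.39

Row totals: 87, 139. Column totals: 134, 92. Grand total N = 226.
Expected counts (row total × column total / N):
  Active, Improved: 87×134/226 = 51.584
  Active, No change: 87×92/226 = 35.416
  Control, Improved: 139×134/226 = 82.416
  Control, No change: 139×92/226 = 56.584
Contributions (O − E)²/E:
  (40 − 51.584)²/51.584 = 2.6014
  (47 − 35.416)²/35.416 = 3.7889
  (94 − 82.416)²/82.416 = 1.6282
  (45 − 56.584)²/56.584 = 2.3715
χ² = 2.6014 + 3.7889 + 1.6282 + 2.3715 = 10.39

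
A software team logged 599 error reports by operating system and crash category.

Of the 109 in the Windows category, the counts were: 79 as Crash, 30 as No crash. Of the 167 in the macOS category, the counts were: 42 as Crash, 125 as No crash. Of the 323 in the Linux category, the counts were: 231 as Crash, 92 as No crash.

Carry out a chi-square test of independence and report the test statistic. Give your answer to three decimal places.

108.010

Row totals: 109, 167, 323. Column totals: 352, 247. Grand total N = 599.
Expected counts (row total × column total / N):
  Windows, Crash: 109×352/599 = 64.0534
  Windows, No crash: 109×247/599 = 44.9466
  macOS, Crash: 167×352/599 = 98.1369
  macOS, No crash: 167×247/599 = 68.8631
  Linux, Crash: 323×352/599 = 189.8097
  Linux, No crash: 323×247/599 = 133.1903
Contributions (O − E)²/E:
  (79 − 64.0534)²/64.0534 = 3.4877
  (30 − 44.9466)²/44.9466 = 4.9704
  (42 − 98.1369)²/98.1369 = 32.1118
  (125 − 68.8631)²/68.8631 = 45.7626
  (231 − 189.8097)²/189.8097 = 8.9386
  (92 − 133.1903)²/133.1903 = 12.7385
χ² = 3.4877 + 4.9704 + 32.1118 + 45.7626 + 8.9386 + 12.7385 = 108.010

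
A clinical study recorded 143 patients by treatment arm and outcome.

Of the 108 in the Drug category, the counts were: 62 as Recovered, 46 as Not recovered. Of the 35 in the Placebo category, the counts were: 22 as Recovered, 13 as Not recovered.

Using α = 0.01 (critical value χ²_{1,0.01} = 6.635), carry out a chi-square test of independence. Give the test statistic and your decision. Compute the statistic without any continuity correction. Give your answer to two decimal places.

Row totals: 108, 35. Column totals: 84, 59. Grand total N = 143.
Expected counts (row total × column total / N):
  Drug, Recovered: 108×84/143 = 63.441
  Drug, Not recovered: 108×59/143 = 44.559
  Placebo, Recovered: 35×84/143 = 20.559
  Placebo, Not recovered: 35×59/143 = 14.441
Contributions (O − E)²/E:
  (62 − 63.441)²/63.441 = 0.0327
  (46 − 44.559)²/44.559 = 0.0466
  (22 − 20.559)²/20.559 = 0.1010
  (13 − 14.441)²/14.441 = 0.1438
χ² = 0.0327 + 0.0466 + 0.1010 + 0.1438 = 0.32
df = (2−1)(2−1) = 1. Since 0.32 < 6.635, fail to reject the null hypothesis of independence at α = 0.01.

0.32; fail to reject H₀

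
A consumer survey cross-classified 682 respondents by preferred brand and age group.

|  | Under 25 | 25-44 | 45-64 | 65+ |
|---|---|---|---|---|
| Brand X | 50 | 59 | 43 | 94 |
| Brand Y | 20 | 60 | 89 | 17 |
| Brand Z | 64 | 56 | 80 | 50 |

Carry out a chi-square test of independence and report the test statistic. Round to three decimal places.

88.143

Row totals: 246, 186, 250. Column totals: 134, 175, 212, 161. Grand total N = 682.
Expected counts (row total × column total / N):
  Brand X, Under 25: 246×134/682 = 48.3343
  Brand X, 25-44: 246×175/682 = 63.1232
  Brand X, 45-64: 246×212/682 = 76.4692
  Brand X, 65+: 246×161/682 = 58.0733
  Brand Y, Under 25: 186×134/682 = 36.5455
  Brand Y, 25-44: 186×175/682 = 47.7273
  Brand Y, 45-64: 186×212/682 = 57.8182
  Brand Y, 65+: 186×161/682 = 43.9091
  Brand Z, Under 25: 250×134/682 = 49.1202
  Brand Z, 25-44: 250×175/682 = 64.1496
  Brand Z, 45-64: 250×212/682 = 77.7126
  Brand Z, 65+: 250×161/682 = 59.0176
Contributions (O − E)²/E:
  (50 − 48.3343)²/48.3343 = 0.0574
  (59 − 63.1232)²/63.1232 = 0.2693
  (43 − 76.4692)²/76.4692 = 14.6489
  (94 − 58.0733)²/58.0733 = 22.2258
  (20 − 36.5455)²/36.5455 = 7.4908
  (60 − 47.7273)²/47.7273 = 3.1558
  (89 − 57.8182)²/57.8182 = 16.8166
  (17 − 43.9091)²/43.9091 = 16.4909
  (64 − 49.1202)²/49.1202 = 4.5075
  (56 − 64.1496)²/64.1496 = 1.0353
  (80 − 77.7126)²/77.7126 = 0.0673
  (50 − 59.0176)²/59.0176 = 1.3778
χ² = 0.0574 + 0.2693 + 14.6489 + 22.2258 + 7.4908 + 3.1558 + 16.8166 + 16.4909 + 4.5075 + 1.0353 + 0.0673 + 1.3778 = 88.143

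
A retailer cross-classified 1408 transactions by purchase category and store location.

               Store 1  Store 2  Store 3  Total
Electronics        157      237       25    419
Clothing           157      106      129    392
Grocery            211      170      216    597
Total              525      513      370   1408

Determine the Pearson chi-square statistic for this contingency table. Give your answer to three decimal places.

Grand total N = 1408.
Expected counts (row total × column total / N):
  Electronics, Store 1: 419×525/1408 = 156.2322
  Electronics, Store 2: 419×513/1408 = 152.6612
  Electronics, Store 3: 419×370/1408 = 110.1065
  Clothing, Store 1: 392×525/1408 = 146.1648
  Clothing, Store 2: 392×513/1408 = 142.8239
  Clothing, Store 3: 392×370/1408 = 103.0114
  Grocery, Store 1: 597×525/1408 = 222.6030
  Grocery, Store 2: 597×513/1408 = 217.5149
  Grocery, Store 3: 597×370/1408 = 156.8821
Contributions (O − E)²/E:
  (157 − 156.2322)²/156.2322 = 0.0038
  (237 − 152.6612)²/152.6612 = 46.5936
  (25 − 110.1065)²/110.1065 = 65.7828
  (157 − 146.1648)²/146.1648 = 0.8032
  (106 − 142.8239)²/142.8239 = 9.4942
  (129 − 103.0114)²/103.0114 = 6.5566
  (211 − 222.6030)²/222.6030 = 0.6048
  (170 − 217.5149)²/217.5149 = 10.3794
  (216 − 156.8821)²/156.8821 = 22.2774
χ² = 0.0038 + 46.5936 + 65.7828 + 0.8032 + 9.4942 + 6.5566 + 0.6048 + 10.3794 + 22.2774 = 162.496

162.496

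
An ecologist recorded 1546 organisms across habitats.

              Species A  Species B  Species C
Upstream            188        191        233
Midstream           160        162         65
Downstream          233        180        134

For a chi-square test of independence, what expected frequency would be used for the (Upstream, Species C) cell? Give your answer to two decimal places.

171.01

Row total (Upstream) = 612; column total (Species C) = 432; grand total N = 1546.
Expected count = (row total × column total) / N = 612 × 432 / 1546 = 171.01.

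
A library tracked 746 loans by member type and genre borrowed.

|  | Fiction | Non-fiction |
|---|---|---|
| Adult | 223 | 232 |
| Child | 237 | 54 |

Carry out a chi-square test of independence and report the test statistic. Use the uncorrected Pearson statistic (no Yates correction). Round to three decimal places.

78.972

Row totals: 455, 291. Column totals: 460, 286. Grand total N = 746.
Expected counts (row total × column total / N):
  Adult, Fiction: 455×460/746 = 280.5630
  Adult, Non-fiction: 455×286/746 = 174.4370
  Child, Fiction: 291×460/746 = 179.4370
  Child, Non-fiction: 291×286/746 = 111.5630
Contributions (O − E)²/E:
  (223 − 280.5630)²/280.5630 = 11.8102
  (232 − 174.4370)²/174.4370 = 18.9954
  (237 − 179.4370)²/179.4370 = 18.4661
  (54 − 111.5630)²/111.5630 = 29.7007
χ² = 11.8102 + 18.9954 + 18.4661 + 29.7007 = 78.972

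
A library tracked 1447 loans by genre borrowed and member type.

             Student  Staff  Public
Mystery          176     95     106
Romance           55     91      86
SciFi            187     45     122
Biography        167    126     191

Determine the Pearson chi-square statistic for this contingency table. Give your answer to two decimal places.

Row totals: 377, 232, 354, 484. Column totals: 585, 357, 505. Grand total N = 1447.
Expected counts (row total × column total / N):
  Mystery, Student: 377×585/1447 = 152.415
  Mystery, Staff: 377×357/1447 = 93.012
  Mystery, Public: 377×505/1447 = 131.572
  Romance, Student: 232×585/1447 = 93.794
  Romance, Staff: 232×357/1447 = 57.238
  Romance, Public: 232×505/1447 = 80.968
  SciFi, Student: 354×585/1447 = 143.117
  SciFi, Staff: 354×357/1447 = 87.338
  SciFi, Public: 354×505/1447 = 123.545
  Biography, Student: 484×585/1447 = 195.674
  Biography, Staff: 484×357/1447 = 119.411
  Biography, Public: 484×505/1447 = 168.915
Contributions (O − E)²/E:
  (176 − 152.415)²/152.415 = 3.6496
  (95 − 93.012)²/93.012 = 0.0425
  (106 − 131.572)²/131.572 = 4.9701
  (55 − 93.794)²/93.794 = 16.0455
  (91 − 57.238)²/57.238 = 19.9146
  (86 − 80.968)²/80.968 = 0.3127
  (187 − 143.117)²/143.117 = 13.4555
  (45 − 87.338)²/87.338 = 20.5238
  (122 − 123.545)²/123.545 = 0.0193
  (167 − 195.674)²/195.674 = 4.2019
  (126 − 119.411)²/119.411 = 0.3636
  (191 − 168.915)²/168.915 = 2.8875
χ² = 3.6496 + 0.0425 + 4.9701 + 16.0455 + 19.9146 + 0.3127 + 13.4555 + 20.5238 + 0.0193 + 4.2019 + 0.3636 + 2.8875 = 86.39

86.39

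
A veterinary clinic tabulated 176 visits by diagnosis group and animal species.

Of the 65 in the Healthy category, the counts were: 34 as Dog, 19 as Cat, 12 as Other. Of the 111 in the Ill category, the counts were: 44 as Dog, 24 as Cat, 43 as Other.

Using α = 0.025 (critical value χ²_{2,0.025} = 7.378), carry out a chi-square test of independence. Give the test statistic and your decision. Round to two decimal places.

7.85; reject H₀

Row totals: 65, 111. Column totals: 78, 43, 55. Grand total N = 176.
Expected counts (row total × column total / N):
  Healthy, Dog: 65×78/176 = 28.807
  Healthy, Cat: 65×43/176 = 15.881
  Healthy, Other: 65×55/176 = 20.312
  Ill, Dog: 111×78/176 = 49.193
  Ill, Cat: 111×43/176 = 27.119
  Ill, Other: 111×55/176 = 34.688
Contributions (O − E)²/E:
  (34 − 28.807)²/28.807 = 0.9361
  (19 − 15.881)²/15.881 = 0.6126
  (12 − 20.312)²/20.312 = 3.4014
  (44 − 49.193)²/49.193 = 0.5482
  (24 − 27.119)²/27.119 = 0.3587
  (43 − 34.688)²/34.688 = 1.9917
χ² = 0.9361 + 0.6126 + 3.4014 + 0.5482 + 0.3587 + 1.9917 = 7.85
df = (2−1)(3−1) = 2. Since 7.85 > 7.378, reject the null hypothesis of independence at α = 0.025.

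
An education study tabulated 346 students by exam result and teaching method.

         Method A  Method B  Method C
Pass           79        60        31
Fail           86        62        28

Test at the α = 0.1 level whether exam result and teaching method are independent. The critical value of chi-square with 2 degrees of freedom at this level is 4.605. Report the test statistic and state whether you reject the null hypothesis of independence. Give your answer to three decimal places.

Row totals: 170, 176. Column totals: 165, 122, 59. Grand total N = 346.
Expected counts (row total × column total / N):
  Pass, Method A: 170×165/346 = 81.0694
  Pass, Method B: 170×122/346 = 59.9422
  Pass, Method C: 170×59/346 = 28.9884
  Fail, Method A: 176×165/346 = 83.9306
  Fail, Method B: 176×122/346 = 62.0578
  Fail, Method C: 176×59/346 = 30.0116
Contributions (O − E)²/E:
  (79 − 81.0694)²/81.0694 = 0.0528
  (60 − 59.9422)²/59.9422 = 0.0001
  (31 − 28.9884)²/28.9884 = 0.1396
  (86 − 83.9306)²/83.9306 = 0.0510
  (62 − 62.0578)²/62.0578 = 0.0001
  (28 − 30.0116)²/30.0116 = 0.1348
χ² = 0.0528 + 0.0001 + 0.1396 + 0.0510 + 0.0001 + 0.1348 = 0.378
df = (2−1)(3−1) = 2. Since 0.378 < 4.605, fail to reject the null hypothesis of independence at α = 0.1.

0.378; fail to reject H₀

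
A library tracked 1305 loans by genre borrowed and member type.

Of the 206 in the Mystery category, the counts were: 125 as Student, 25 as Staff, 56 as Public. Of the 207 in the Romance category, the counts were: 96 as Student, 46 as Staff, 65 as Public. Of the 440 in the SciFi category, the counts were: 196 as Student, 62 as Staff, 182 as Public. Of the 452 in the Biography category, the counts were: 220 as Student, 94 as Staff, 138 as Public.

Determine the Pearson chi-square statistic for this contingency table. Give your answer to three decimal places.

Row totals: 206, 207, 440, 452. Column totals: 637, 227, 441. Grand total N = 1305.
Expected counts (row total × column total / N):
  Mystery, Student: 206×637/1305 = 100.5533
  Mystery, Staff: 206×227/1305 = 35.8330
  Mystery, Public: 206×441/1305 = 69.6138
  Romance, Student: 207×637/1305 = 101.0414
  Romance, Staff: 207×227/1305 = 36.0069
  Romance, Public: 207×441/1305 = 69.9517
  SciFi, Student: 440×637/1305 = 214.7739
  SciFi, Staff: 440×227/1305 = 76.5364
  SciFi, Public: 440×441/1305 = 148.6897
  Biography, Student: 452×637/1305 = 220.6314
  Biography, Staff: 452×227/1305 = 78.6238
  Biography, Public: 452×441/1305 = 152.7448
Contributions (O − E)²/E:
  (125 − 100.5533)²/100.5533 = 5.9435
  (25 − 35.8330)²/35.8330 = 3.2750
  (56 − 69.6138)²/69.6138 = 2.6623
  (96 − 101.0414)²/101.0414 = 0.2515
  (46 − 36.0069)²/36.0069 = 2.7734
  (65 − 69.9517)²/69.9517 = 0.3505
  (196 − 214.7739)²/214.7739 = 1.6411
  (62 − 76.5364)²/76.5364 = 2.7609
  (182 − 148.6897)²/148.6897 = 7.4624
  (220 − 220.6314)²/220.6314 = 0.0018
  (94 − 78.6238)²/78.6238 = 3.0071
  (138 − 152.7448)²/152.7448 = 1.4233
χ² = 5.9435 + 3.2750 + 2.6623 + 0.2515 + 2.7734 + 0.3505 + 1.6411 + 2.7609 + 7.4624 + 0.0018 + 3.0071 + 1.4233 = 31.553

31.553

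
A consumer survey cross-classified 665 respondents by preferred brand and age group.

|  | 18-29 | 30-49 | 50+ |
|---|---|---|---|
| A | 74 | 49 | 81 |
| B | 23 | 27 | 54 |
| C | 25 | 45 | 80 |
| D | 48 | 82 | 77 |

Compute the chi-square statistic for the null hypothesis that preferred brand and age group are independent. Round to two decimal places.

31.39

Row totals: 204, 104, 150, 207. Column totals: 170, 203, 292. Grand total N = 665.
Expected counts (row total × column total / N):
  A, 18-29: 204×170/665 = 52.150
  A, 30-49: 204×203/665 = 62.274
  A, 50+: 204×292/665 = 89.576
  B, 18-29: 104×170/665 = 26.586
  B, 30-49: 104×203/665 = 31.747
  B, 50+: 104×292/665 = 45.666
  C, 18-29: 150×170/665 = 38.346
  C, 30-49: 150×203/665 = 45.789
  C, 50+: 150×292/665 = 65.865
  D, 18-29: 207×170/665 = 52.917
  D, 30-49: 207×203/665 = 63.189
  D, 50+: 207×292/665 = 90.893
Contributions (O − E)²/E:
  (74 − 52.150)²/52.150 = 9.1548
  (49 − 62.274)²/62.274 = 2.8294
  (81 − 89.576)²/89.576 = 0.8211
  (23 − 26.586)²/26.586 = 0.4837
  (27 − 31.747)²/31.747 = 0.7098
  (54 − 45.666)²/45.666 = 1.5209
  (25 − 38.346)²/38.346 = 4.6450
  (45 − 45.789)²/45.789 = 0.0136
  (80 − 65.865)²/65.865 = 3.0335
  (48 − 52.917)²/52.917 = 0.4569
  (82 − 63.189)²/63.189 = 5.5999
  (77 − 90.893)²/90.893 = 2.1235
χ² = 9.1548 + 2.8294 + 0.8211 + 0.4837 + 0.7098 + 1.5209 + 4.6450 + 0.0136 + 3.0335 + 0.4569 + 5.5999 + 2.1235 = 31.39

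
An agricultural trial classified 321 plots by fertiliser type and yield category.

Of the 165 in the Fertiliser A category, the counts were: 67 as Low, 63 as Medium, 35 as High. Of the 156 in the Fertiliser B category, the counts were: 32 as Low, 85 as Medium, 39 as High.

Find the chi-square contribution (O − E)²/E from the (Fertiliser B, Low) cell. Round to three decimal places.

5.396

Row total (Fertiliser B) = 156; column total (Low) = 99; N = 321.
Expected count E = 156 × 99 / 321 = 48.1121.
Contribution = (O − E)²/E = (32 − 48.1121)² / 48.1121 = 5.396.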